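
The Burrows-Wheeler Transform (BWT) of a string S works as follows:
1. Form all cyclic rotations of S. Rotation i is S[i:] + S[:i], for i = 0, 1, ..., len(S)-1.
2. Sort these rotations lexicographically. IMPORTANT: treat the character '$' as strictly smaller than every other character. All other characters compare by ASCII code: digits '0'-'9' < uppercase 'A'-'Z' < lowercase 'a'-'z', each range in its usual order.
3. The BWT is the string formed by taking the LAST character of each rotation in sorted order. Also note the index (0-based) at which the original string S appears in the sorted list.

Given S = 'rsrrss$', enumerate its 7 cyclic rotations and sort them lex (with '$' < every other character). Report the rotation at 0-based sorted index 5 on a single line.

Answer: srrss$r

Derivation:
All 7 rotations (rotation i = S[i:]+S[:i]):
  rot[0] = rsrrss$
  rot[1] = srrss$r
  rot[2] = rrss$rs
  rot[3] = rss$rsr
  rot[4] = ss$rsrr
  rot[5] = s$rsrrs
  rot[6] = $rsrrss
Sorted (with $ < everything):
  sorted[0] = $rsrrss
  sorted[1] = rrss$rs
  sorted[2] = rsrrss$
  sorted[3] = rss$rsr
  sorted[4] = s$rsrrs
  sorted[5] = srrss$r
  sorted[6] = ss$rsrr
sorted[5] = srrss$r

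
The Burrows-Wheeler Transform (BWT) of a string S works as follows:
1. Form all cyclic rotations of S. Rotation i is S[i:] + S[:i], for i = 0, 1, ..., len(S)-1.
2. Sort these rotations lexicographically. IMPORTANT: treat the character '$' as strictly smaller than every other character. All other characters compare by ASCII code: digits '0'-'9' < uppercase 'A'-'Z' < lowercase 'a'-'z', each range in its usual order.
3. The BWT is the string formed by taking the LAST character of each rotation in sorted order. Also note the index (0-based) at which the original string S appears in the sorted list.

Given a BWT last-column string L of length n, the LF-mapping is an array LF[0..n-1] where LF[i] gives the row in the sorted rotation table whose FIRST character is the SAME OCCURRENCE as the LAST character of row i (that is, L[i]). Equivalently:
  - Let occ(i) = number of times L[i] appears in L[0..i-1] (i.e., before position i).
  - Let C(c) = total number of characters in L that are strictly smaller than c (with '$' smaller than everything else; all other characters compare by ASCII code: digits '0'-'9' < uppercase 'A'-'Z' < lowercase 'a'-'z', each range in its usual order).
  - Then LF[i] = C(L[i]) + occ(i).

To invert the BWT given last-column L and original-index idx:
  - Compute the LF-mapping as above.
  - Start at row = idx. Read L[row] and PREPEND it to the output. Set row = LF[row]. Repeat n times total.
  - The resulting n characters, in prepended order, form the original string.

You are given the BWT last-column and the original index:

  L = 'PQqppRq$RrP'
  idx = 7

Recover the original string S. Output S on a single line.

LF mapping: 1 3 8 6 7 4 9 0 5 10 2
Walk LF starting at row 7, prepending L[row]:
  step 1: row=7, L[7]='$', prepend. Next row=LF[7]=0
  step 2: row=0, L[0]='P', prepend. Next row=LF[0]=1
  step 3: row=1, L[1]='Q', prepend. Next row=LF[1]=3
  step 4: row=3, L[3]='p', prepend. Next row=LF[3]=6
  step 5: row=6, L[6]='q', prepend. Next row=LF[6]=9
  step 6: row=9, L[9]='r', prepend. Next row=LF[9]=10
  step 7: row=10, L[10]='P', prepend. Next row=LF[10]=2
  step 8: row=2, L[2]='q', prepend. Next row=LF[2]=8
  step 9: row=8, L[8]='R', prepend. Next row=LF[8]=5
  step 10: row=5, L[5]='R', prepend. Next row=LF[5]=4
  step 11: row=4, L[4]='p', prepend. Next row=LF[4]=7
Reversed output: pRRqPrqpQP$

Answer: pRRqPrqpQP$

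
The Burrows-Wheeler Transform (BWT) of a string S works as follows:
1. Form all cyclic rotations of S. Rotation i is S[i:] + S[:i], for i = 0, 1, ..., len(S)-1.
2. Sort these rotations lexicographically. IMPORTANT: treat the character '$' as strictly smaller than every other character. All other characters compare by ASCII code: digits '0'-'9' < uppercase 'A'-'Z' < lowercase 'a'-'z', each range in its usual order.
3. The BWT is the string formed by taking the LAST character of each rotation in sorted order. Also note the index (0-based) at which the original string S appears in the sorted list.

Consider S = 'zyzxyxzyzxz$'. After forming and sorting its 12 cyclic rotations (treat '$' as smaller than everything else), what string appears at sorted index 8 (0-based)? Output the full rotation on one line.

All 12 rotations (rotation i = S[i:]+S[:i]):
  rot[0] = zyzxyxzyzxz$
  rot[1] = yzxyxzyzxz$z
  rot[2] = zxyxzyzxz$zy
  rot[3] = xyxzyzxz$zyz
  rot[4] = yxzyzxz$zyzx
  rot[5] = xzyzxz$zyzxy
  rot[6] = zyzxz$zyzxyx
  rot[7] = yzxz$zyzxyxz
  rot[8] = zxz$zyzxyxzy
  rot[9] = xz$zyzxyxzyz
  rot[10] = z$zyzxyxzyzx
  rot[11] = $zyzxyxzyzxz
Sorted (with $ < everything):
  sorted[0] = $zyzxyxzyzxz
  sorted[1] = xyxzyzxz$zyz
  sorted[2] = xz$zyzxyxzyz
  sorted[3] = xzyzxz$zyzxy
  sorted[4] = yxzyzxz$zyzx
  sorted[5] = yzxyxzyzxz$z
  sorted[6] = yzxz$zyzxyxz
  sorted[7] = z$zyzxyxzyzx
  sorted[8] = zxyxzyzxz$zy
  sorted[9] = zxz$zyzxyxzy
  sorted[10] = zyzxyxzyzxz$
  sorted[11] = zyzxz$zyzxyx
sorted[8] = zxyxzyzxz$zy

Answer: zxyxzyzxz$zy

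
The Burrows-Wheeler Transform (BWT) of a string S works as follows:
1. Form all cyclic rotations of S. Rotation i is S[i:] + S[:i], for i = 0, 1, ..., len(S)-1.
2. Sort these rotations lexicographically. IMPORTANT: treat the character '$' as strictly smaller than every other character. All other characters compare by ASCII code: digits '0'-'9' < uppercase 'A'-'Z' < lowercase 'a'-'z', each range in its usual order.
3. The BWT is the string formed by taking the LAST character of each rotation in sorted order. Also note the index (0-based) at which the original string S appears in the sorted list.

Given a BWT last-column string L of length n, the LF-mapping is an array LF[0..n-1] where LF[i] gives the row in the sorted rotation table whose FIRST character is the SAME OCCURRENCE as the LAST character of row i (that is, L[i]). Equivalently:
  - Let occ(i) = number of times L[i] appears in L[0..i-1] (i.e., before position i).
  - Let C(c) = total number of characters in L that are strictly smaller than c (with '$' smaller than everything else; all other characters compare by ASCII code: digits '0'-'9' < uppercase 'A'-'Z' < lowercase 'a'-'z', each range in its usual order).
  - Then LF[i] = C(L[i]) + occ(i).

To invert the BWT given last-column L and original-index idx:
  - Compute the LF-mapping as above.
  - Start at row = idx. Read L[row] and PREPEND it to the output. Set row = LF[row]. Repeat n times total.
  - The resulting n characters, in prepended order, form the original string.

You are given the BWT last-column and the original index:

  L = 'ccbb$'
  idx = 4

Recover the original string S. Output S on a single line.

LF mapping: 3 4 1 2 0
Walk LF starting at row 4, prepending L[row]:
  step 1: row=4, L[4]='$', prepend. Next row=LF[4]=0
  step 2: row=0, L[0]='c', prepend. Next row=LF[0]=3
  step 3: row=3, L[3]='b', prepend. Next row=LF[3]=2
  step 4: row=2, L[2]='b', prepend. Next row=LF[2]=1
  step 5: row=1, L[1]='c', prepend. Next row=LF[1]=4
Reversed output: cbbc$

Answer: cbbc$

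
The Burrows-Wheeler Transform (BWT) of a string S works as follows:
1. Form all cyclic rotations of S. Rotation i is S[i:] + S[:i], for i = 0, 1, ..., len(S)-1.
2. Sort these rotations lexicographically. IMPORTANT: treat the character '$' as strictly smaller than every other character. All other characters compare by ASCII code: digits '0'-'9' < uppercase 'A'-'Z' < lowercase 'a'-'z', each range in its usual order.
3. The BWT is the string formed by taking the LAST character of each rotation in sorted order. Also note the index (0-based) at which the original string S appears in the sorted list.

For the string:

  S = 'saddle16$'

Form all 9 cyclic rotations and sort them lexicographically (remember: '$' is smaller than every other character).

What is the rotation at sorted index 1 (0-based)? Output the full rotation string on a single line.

All 9 rotations (rotation i = S[i:]+S[:i]):
  rot[0] = saddle16$
  rot[1] = addle16$s
  rot[2] = ddle16$sa
  rot[3] = dle16$sad
  rot[4] = le16$sadd
  rot[5] = e16$saddl
  rot[6] = 16$saddle
  rot[7] = 6$saddle1
  rot[8] = $saddle16
Sorted (with $ < everything):
  sorted[0] = $saddle16
  sorted[1] = 16$saddle
  sorted[2] = 6$saddle1
  sorted[3] = addle16$s
  sorted[4] = ddle16$sa
  sorted[5] = dle16$sad
  sorted[6] = e16$saddl
  sorted[7] = le16$sadd
  sorted[8] = saddle16$
sorted[1] = 16$saddle

Answer: 16$saddle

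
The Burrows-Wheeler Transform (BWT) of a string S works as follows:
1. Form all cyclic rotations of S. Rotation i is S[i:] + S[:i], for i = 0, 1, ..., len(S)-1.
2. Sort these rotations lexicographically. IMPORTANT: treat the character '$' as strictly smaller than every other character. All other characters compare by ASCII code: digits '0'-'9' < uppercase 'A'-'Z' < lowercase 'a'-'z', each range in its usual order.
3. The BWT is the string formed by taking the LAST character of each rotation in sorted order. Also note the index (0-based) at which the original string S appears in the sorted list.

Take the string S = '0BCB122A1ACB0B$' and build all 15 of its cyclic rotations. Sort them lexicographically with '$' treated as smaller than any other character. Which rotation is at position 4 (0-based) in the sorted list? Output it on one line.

Answer: 1ACB0B$0BCB122A

Derivation:
All 15 rotations (rotation i = S[i:]+S[:i]):
  rot[0] = 0BCB122A1ACB0B$
  rot[1] = BCB122A1ACB0B$0
  rot[2] = CB122A1ACB0B$0B
  rot[3] = B122A1ACB0B$0BC
  rot[4] = 122A1ACB0B$0BCB
  rot[5] = 22A1ACB0B$0BCB1
  rot[6] = 2A1ACB0B$0BCB12
  rot[7] = A1ACB0B$0BCB122
  rot[8] = 1ACB0B$0BCB122A
  rot[9] = ACB0B$0BCB122A1
  rot[10] = CB0B$0BCB122A1A
  rot[11] = B0B$0BCB122A1AC
  rot[12] = 0B$0BCB122A1ACB
  rot[13] = B$0BCB122A1ACB0
  rot[14] = $0BCB122A1ACB0B
Sorted (with $ < everything):
  sorted[0] = $0BCB122A1ACB0B
  sorted[1] = 0B$0BCB122A1ACB
  sorted[2] = 0BCB122A1ACB0B$
  sorted[3] = 122A1ACB0B$0BCB
  sorted[4] = 1ACB0B$0BCB122A
  sorted[5] = 22A1ACB0B$0BCB1
  sorted[6] = 2A1ACB0B$0BCB12
  sorted[7] = A1ACB0B$0BCB122
  sorted[8] = ACB0B$0BCB122A1
  sorted[9] = B$0BCB122A1ACB0
  sorted[10] = B0B$0BCB122A1AC
  sorted[11] = B122A1ACB0B$0BC
  sorted[12] = BCB122A1ACB0B$0
  sorted[13] = CB0B$0BCB122A1A
  sorted[14] = CB122A1ACB0B$0B
sorted[4] = 1ACB0B$0BCB122A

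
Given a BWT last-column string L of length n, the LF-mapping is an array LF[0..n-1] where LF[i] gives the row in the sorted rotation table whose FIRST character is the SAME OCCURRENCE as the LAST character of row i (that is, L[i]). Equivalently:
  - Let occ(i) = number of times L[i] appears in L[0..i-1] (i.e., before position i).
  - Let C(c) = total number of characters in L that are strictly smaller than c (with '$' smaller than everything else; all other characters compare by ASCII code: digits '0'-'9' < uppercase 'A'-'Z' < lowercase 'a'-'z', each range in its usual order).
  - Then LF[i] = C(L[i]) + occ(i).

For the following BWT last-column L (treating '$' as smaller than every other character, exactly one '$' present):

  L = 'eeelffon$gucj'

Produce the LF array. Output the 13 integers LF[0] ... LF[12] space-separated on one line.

Char counts: '$':1, 'c':1, 'e':3, 'f':2, 'g':1, 'j':1, 'l':1, 'n':1, 'o':1, 'u':1
C (first-col start): C('$')=0, C('c')=1, C('e')=2, C('f')=5, C('g')=7, C('j')=8, C('l')=9, C('n')=10, C('o')=11, C('u')=12
L[0]='e': occ=0, LF[0]=C('e')+0=2+0=2
L[1]='e': occ=1, LF[1]=C('e')+1=2+1=3
L[2]='e': occ=2, LF[2]=C('e')+2=2+2=4
L[3]='l': occ=0, LF[3]=C('l')+0=9+0=9
L[4]='f': occ=0, LF[4]=C('f')+0=5+0=5
L[5]='f': occ=1, LF[5]=C('f')+1=5+1=6
L[6]='o': occ=0, LF[6]=C('o')+0=11+0=11
L[7]='n': occ=0, LF[7]=C('n')+0=10+0=10
L[8]='$': occ=0, LF[8]=C('$')+0=0+0=0
L[9]='g': occ=0, LF[9]=C('g')+0=7+0=7
L[10]='u': occ=0, LF[10]=C('u')+0=12+0=12
L[11]='c': occ=0, LF[11]=C('c')+0=1+0=1
L[12]='j': occ=0, LF[12]=C('j')+0=8+0=8

Answer: 2 3 4 9 5 6 11 10 0 7 12 1 8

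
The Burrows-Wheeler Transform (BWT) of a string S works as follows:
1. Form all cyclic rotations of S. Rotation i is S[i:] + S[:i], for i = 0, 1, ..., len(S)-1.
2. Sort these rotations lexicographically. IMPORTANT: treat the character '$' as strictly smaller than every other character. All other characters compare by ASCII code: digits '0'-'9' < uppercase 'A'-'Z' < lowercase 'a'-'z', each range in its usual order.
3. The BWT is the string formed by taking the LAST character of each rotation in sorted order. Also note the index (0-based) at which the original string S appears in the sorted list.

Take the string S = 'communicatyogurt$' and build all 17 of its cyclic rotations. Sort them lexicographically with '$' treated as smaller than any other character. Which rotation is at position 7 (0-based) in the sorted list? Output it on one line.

Answer: municatyogurt$com

Derivation:
All 17 rotations (rotation i = S[i:]+S[:i]):
  rot[0] = communicatyogurt$
  rot[1] = ommunicatyogurt$c
  rot[2] = mmunicatyogurt$co
  rot[3] = municatyogurt$com
  rot[4] = unicatyogurt$comm
  rot[5] = nicatyogurt$commu
  rot[6] = icatyogurt$commun
  rot[7] = catyogurt$communi
  rot[8] = atyogurt$communic
  rot[9] = tyogurt$communica
  rot[10] = yogurt$communicat
  rot[11] = ogurt$communicaty
  rot[12] = gurt$communicatyo
  rot[13] = urt$communicatyog
  rot[14] = rt$communicatyogu
  rot[15] = t$communicatyogur
  rot[16] = $communicatyogurt
Sorted (with $ < everything):
  sorted[0] = $communicatyogurt
  sorted[1] = atyogurt$communic
  sorted[2] = catyogurt$communi
  sorted[3] = communicatyogurt$
  sorted[4] = gurt$communicatyo
  sorted[5] = icatyogurt$commun
  sorted[6] = mmunicatyogurt$co
  sorted[7] = municatyogurt$com
  sorted[8] = nicatyogurt$commu
  sorted[9] = ogurt$communicaty
  sorted[10] = ommunicatyogurt$c
  sorted[11] = rt$communicatyogu
  sorted[12] = t$communicatyogur
  sorted[13] = tyogurt$communica
  sorted[14] = unicatyogurt$comm
  sorted[15] = urt$communicatyog
  sorted[16] = yogurt$communicat
sorted[7] = municatyogurt$com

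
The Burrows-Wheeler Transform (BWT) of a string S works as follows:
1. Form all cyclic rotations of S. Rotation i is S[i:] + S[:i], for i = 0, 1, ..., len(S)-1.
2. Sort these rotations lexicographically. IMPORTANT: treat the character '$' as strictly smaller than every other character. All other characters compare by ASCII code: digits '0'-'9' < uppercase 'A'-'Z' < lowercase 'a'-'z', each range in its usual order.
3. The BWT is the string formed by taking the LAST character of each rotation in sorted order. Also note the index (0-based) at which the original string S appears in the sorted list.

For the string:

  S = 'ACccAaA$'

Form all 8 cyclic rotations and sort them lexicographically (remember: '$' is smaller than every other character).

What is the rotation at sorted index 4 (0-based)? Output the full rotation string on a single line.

Answer: CccAaA$A

Derivation:
All 8 rotations (rotation i = S[i:]+S[:i]):
  rot[0] = ACccAaA$
  rot[1] = CccAaA$A
  rot[2] = ccAaA$AC
  rot[3] = cAaA$ACc
  rot[4] = AaA$ACcc
  rot[5] = aA$ACccA
  rot[6] = A$ACccAa
  rot[7] = $ACccAaA
Sorted (with $ < everything):
  sorted[0] = $ACccAaA
  sorted[1] = A$ACccAa
  sorted[2] = ACccAaA$
  sorted[3] = AaA$ACcc
  sorted[4] = CccAaA$A
  sorted[5] = aA$ACccA
  sorted[6] = cAaA$ACc
  sorted[7] = ccAaA$AC
sorted[4] = CccAaA$A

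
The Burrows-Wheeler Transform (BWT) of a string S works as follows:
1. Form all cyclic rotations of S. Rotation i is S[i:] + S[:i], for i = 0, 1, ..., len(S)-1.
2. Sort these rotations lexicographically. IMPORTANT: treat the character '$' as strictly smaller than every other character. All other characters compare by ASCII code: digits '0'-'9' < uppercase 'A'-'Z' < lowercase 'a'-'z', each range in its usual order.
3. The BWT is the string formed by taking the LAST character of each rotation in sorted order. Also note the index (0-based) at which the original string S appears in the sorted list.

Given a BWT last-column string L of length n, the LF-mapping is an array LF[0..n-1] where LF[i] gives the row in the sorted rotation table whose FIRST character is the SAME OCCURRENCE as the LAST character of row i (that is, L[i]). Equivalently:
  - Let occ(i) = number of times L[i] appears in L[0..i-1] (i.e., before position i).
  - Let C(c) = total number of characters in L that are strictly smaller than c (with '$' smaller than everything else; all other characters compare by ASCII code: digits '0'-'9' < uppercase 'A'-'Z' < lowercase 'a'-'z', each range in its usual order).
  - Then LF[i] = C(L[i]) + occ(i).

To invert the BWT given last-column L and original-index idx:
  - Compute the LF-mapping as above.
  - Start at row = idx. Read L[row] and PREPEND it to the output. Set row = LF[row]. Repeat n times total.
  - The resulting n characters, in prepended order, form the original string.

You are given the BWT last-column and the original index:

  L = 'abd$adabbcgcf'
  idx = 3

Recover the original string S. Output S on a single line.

LF mapping: 1 4 9 0 2 10 3 5 6 7 12 8 11
Walk LF starting at row 3, prepending L[row]:
  step 1: row=3, L[3]='$', prepend. Next row=LF[3]=0
  step 2: row=0, L[0]='a', prepend. Next row=LF[0]=1
  step 3: row=1, L[1]='b', prepend. Next row=LF[1]=4
  step 4: row=4, L[4]='a', prepend. Next row=LF[4]=2
  step 5: row=2, L[2]='d', prepend. Next row=LF[2]=9
  step 6: row=9, L[9]='c', prepend. Next row=LF[9]=7
  step 7: row=7, L[7]='b', prepend. Next row=LF[7]=5
  step 8: row=5, L[5]='d', prepend. Next row=LF[5]=10
  step 9: row=10, L[10]='g', prepend. Next row=LF[10]=12
  step 10: row=12, L[12]='f', prepend. Next row=LF[12]=11
  step 11: row=11, L[11]='c', prepend. Next row=LF[11]=8
  step 12: row=8, L[8]='b', prepend. Next row=LF[8]=6
  step 13: row=6, L[6]='a', prepend. Next row=LF[6]=3
Reversed output: abcfgdbcdaba$

Answer: abcfgdbcdaba$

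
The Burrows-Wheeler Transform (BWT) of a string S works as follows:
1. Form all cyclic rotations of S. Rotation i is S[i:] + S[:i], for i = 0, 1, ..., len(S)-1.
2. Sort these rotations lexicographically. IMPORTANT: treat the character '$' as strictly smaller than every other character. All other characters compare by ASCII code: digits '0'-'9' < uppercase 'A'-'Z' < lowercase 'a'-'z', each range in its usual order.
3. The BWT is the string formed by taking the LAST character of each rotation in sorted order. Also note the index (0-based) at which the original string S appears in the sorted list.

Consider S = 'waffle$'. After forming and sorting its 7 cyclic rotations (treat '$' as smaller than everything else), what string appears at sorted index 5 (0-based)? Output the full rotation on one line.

Answer: le$waff

Derivation:
All 7 rotations (rotation i = S[i:]+S[:i]):
  rot[0] = waffle$
  rot[1] = affle$w
  rot[2] = ffle$wa
  rot[3] = fle$waf
  rot[4] = le$waff
  rot[5] = e$waffl
  rot[6] = $waffle
Sorted (with $ < everything):
  sorted[0] = $waffle
  sorted[1] = affle$w
  sorted[2] = e$waffl
  sorted[3] = ffle$wa
  sorted[4] = fle$waf
  sorted[5] = le$waff
  sorted[6] = waffle$
sorted[5] = le$waff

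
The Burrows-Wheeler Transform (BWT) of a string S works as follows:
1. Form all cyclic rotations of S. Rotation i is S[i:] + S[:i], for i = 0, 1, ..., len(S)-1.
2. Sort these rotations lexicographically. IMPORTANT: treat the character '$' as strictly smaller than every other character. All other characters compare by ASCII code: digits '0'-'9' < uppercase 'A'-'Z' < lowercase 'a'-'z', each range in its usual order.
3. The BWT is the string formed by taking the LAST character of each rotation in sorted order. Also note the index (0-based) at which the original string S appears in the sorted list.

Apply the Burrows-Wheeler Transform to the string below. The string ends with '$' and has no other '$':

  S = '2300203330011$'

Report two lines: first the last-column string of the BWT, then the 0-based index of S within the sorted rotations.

Answer: 133002100$3230
9

Derivation:
All 14 rotations (rotation i = S[i:]+S[:i]):
  rot[0] = 2300203330011$
  rot[1] = 300203330011$2
  rot[2] = 00203330011$23
  rot[3] = 0203330011$230
  rot[4] = 203330011$2300
  rot[5] = 03330011$23002
  rot[6] = 3330011$230020
  rot[7] = 330011$2300203
  rot[8] = 30011$23002033
  rot[9] = 0011$230020333
  rot[10] = 011$2300203330
  rot[11] = 11$23002033300
  rot[12] = 1$230020333001
  rot[13] = $2300203330011
Sorted (with $ < everything):
  sorted[0] = $2300203330011  (last char: '1')
  sorted[1] = 0011$230020333  (last char: '3')
  sorted[2] = 00203330011$23  (last char: '3')
  sorted[3] = 011$2300203330  (last char: '0')
  sorted[4] = 0203330011$230  (last char: '0')
  sorted[5] = 03330011$23002  (last char: '2')
  sorted[6] = 1$230020333001  (last char: '1')
  sorted[7] = 11$23002033300  (last char: '0')
  sorted[8] = 203330011$2300  (last char: '0')
  sorted[9] = 2300203330011$  (last char: '$')
  sorted[10] = 30011$23002033  (last char: '3')
  sorted[11] = 300203330011$2  (last char: '2')
  sorted[12] = 330011$2300203  (last char: '3')
  sorted[13] = 3330011$230020  (last char: '0')
Last column: 133002100$3230
Original string S is at sorted index 9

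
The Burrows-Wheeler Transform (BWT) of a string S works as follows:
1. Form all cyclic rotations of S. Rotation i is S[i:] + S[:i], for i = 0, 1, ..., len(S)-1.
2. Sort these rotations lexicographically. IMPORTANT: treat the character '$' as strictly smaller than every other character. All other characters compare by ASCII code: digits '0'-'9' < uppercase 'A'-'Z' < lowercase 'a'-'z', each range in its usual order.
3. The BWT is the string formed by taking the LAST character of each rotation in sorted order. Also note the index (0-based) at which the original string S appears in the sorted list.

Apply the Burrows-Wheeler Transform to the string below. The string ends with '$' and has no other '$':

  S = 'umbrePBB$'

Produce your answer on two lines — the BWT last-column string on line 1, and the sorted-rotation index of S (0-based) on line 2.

All 9 rotations (rotation i = S[i:]+S[:i]):
  rot[0] = umbrePBB$
  rot[1] = mbrePBB$u
  rot[2] = brePBB$um
  rot[3] = rePBB$umb
  rot[4] = ePBB$umbr
  rot[5] = PBB$umbre
  rot[6] = BB$umbreP
  rot[7] = B$umbrePB
  rot[8] = $umbrePBB
Sorted (with $ < everything):
  sorted[0] = $umbrePBB  (last char: 'B')
  sorted[1] = B$umbrePB  (last char: 'B')
  sorted[2] = BB$umbreP  (last char: 'P')
  sorted[3] = PBB$umbre  (last char: 'e')
  sorted[4] = brePBB$um  (last char: 'm')
  sorted[5] = ePBB$umbr  (last char: 'r')
  sorted[6] = mbrePBB$u  (last char: 'u')
  sorted[7] = rePBB$umb  (last char: 'b')
  sorted[8] = umbrePBB$  (last char: '$')
Last column: BBPemrub$
Original string S is at sorted index 8

Answer: BBPemrub$
8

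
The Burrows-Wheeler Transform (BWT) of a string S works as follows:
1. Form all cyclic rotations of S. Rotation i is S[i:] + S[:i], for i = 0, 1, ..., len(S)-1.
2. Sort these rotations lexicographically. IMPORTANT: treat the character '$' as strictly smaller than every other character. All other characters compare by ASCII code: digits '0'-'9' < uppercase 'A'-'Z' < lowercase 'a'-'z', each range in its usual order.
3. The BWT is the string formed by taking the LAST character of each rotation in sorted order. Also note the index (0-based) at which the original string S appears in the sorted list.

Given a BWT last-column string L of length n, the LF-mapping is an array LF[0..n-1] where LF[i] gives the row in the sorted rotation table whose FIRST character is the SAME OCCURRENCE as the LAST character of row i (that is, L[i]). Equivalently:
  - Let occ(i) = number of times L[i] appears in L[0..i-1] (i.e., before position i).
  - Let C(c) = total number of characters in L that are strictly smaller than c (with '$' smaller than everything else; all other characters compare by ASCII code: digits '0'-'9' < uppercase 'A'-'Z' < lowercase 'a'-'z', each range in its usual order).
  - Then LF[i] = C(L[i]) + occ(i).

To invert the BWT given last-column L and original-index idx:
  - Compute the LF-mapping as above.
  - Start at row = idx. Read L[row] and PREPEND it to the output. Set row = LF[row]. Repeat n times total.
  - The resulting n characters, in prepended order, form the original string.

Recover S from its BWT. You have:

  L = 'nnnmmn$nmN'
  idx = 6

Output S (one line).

Answer: nNnnmmmnn$

Derivation:
LF mapping: 5 6 7 2 3 8 0 9 4 1
Walk LF starting at row 6, prepending L[row]:
  step 1: row=6, L[6]='$', prepend. Next row=LF[6]=0
  step 2: row=0, L[0]='n', prepend. Next row=LF[0]=5
  step 3: row=5, L[5]='n', prepend. Next row=LF[5]=8
  step 4: row=8, L[8]='m', prepend. Next row=LF[8]=4
  step 5: row=4, L[4]='m', prepend. Next row=LF[4]=3
  step 6: row=3, L[3]='m', prepend. Next row=LF[3]=2
  step 7: row=2, L[2]='n', prepend. Next row=LF[2]=7
  step 8: row=7, L[7]='n', prepend. Next row=LF[7]=9
  step 9: row=9, L[9]='N', prepend. Next row=LF[9]=1
  step 10: row=1, L[1]='n', prepend. Next row=LF[1]=6
Reversed output: nNnnmmmnn$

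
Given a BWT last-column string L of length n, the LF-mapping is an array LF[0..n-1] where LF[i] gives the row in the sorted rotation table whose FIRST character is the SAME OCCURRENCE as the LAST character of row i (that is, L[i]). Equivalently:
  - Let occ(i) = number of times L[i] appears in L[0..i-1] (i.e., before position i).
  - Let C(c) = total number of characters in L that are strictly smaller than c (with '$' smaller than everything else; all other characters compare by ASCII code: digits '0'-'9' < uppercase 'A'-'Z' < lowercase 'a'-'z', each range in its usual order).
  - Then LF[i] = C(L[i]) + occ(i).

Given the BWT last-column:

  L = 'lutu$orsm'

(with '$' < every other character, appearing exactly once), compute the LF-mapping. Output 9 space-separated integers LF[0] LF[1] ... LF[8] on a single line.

Char counts: '$':1, 'l':1, 'm':1, 'o':1, 'r':1, 's':1, 't':1, 'u':2
C (first-col start): C('$')=0, C('l')=1, C('m')=2, C('o')=3, C('r')=4, C('s')=5, C('t')=6, C('u')=7
L[0]='l': occ=0, LF[0]=C('l')+0=1+0=1
L[1]='u': occ=0, LF[1]=C('u')+0=7+0=7
L[2]='t': occ=0, LF[2]=C('t')+0=6+0=6
L[3]='u': occ=1, LF[3]=C('u')+1=7+1=8
L[4]='$': occ=0, LF[4]=C('$')+0=0+0=0
L[5]='o': occ=0, LF[5]=C('o')+0=3+0=3
L[6]='r': occ=0, LF[6]=C('r')+0=4+0=4
L[7]='s': occ=0, LF[7]=C('s')+0=5+0=5
L[8]='m': occ=0, LF[8]=C('m')+0=2+0=2

Answer: 1 7 6 8 0 3 4 5 2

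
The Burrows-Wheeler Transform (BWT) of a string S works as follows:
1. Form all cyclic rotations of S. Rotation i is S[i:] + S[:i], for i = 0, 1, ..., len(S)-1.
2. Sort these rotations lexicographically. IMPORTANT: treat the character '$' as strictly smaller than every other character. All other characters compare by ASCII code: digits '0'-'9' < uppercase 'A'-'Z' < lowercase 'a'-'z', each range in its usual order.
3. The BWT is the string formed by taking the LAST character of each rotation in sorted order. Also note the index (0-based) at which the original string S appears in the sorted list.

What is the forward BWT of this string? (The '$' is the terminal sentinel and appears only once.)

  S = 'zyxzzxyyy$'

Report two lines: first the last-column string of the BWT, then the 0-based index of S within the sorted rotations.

Answer: yzyyzyxz$x
8

Derivation:
All 10 rotations (rotation i = S[i:]+S[:i]):
  rot[0] = zyxzzxyyy$
  rot[1] = yxzzxyyy$z
  rot[2] = xzzxyyy$zy
  rot[3] = zzxyyy$zyx
  rot[4] = zxyyy$zyxz
  rot[5] = xyyy$zyxzz
  rot[6] = yyy$zyxzzx
  rot[7] = yy$zyxzzxy
  rot[8] = y$zyxzzxyy
  rot[9] = $zyxzzxyyy
Sorted (with $ < everything):
  sorted[0] = $zyxzzxyyy  (last char: 'y')
  sorted[1] = xyyy$zyxzz  (last char: 'z')
  sorted[2] = xzzxyyy$zy  (last char: 'y')
  sorted[3] = y$zyxzzxyy  (last char: 'y')
  sorted[4] = yxzzxyyy$z  (last char: 'z')
  sorted[5] = yy$zyxzzxy  (last char: 'y')
  sorted[6] = yyy$zyxzzx  (last char: 'x')
  sorted[7] = zxyyy$zyxz  (last char: 'z')
  sorted[8] = zyxzzxyyy$  (last char: '$')
  sorted[9] = zzxyyy$zyx  (last char: 'x')
Last column: yzyyzyxz$x
Original string S is at sorted index 8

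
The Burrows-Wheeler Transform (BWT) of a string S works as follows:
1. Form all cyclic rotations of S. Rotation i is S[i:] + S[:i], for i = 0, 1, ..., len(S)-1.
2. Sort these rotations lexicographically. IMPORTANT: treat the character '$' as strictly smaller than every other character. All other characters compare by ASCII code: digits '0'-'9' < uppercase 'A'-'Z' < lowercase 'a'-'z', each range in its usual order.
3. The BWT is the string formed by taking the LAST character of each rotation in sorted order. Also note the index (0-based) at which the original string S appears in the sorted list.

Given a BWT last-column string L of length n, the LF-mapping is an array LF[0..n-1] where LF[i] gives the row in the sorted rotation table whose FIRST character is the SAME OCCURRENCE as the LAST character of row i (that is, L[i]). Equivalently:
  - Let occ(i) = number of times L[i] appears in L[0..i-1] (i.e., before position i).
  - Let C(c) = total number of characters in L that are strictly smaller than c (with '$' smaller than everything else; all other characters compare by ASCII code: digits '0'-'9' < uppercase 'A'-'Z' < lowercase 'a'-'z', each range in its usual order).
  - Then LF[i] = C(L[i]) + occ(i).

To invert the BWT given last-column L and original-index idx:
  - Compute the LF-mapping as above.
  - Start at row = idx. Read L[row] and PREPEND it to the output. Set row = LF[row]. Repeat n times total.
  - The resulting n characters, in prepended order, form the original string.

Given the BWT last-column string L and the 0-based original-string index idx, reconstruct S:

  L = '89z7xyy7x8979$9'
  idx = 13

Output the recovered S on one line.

Answer: y977x9y89z79x8$

Derivation:
LF mapping: 4 6 14 1 10 12 13 2 11 5 7 3 8 0 9
Walk LF starting at row 13, prepending L[row]:
  step 1: row=13, L[13]='$', prepend. Next row=LF[13]=0
  step 2: row=0, L[0]='8', prepend. Next row=LF[0]=4
  step 3: row=4, L[4]='x', prepend. Next row=LF[4]=10
  step 4: row=10, L[10]='9', prepend. Next row=LF[10]=7
  step 5: row=7, L[7]='7', prepend. Next row=LF[7]=2
  step 6: row=2, L[2]='z', prepend. Next row=LF[2]=14
  step 7: row=14, L[14]='9', prepend. Next row=LF[14]=9
  step 8: row=9, L[9]='8', prepend. Next row=LF[9]=5
  step 9: row=5, L[5]='y', prepend. Next row=LF[5]=12
  step 10: row=12, L[12]='9', prepend. Next row=LF[12]=8
  step 11: row=8, L[8]='x', prepend. Next row=LF[8]=11
  step 12: row=11, L[11]='7', prepend. Next row=LF[11]=3
  step 13: row=3, L[3]='7', prepend. Next row=LF[3]=1
  step 14: row=1, L[1]='9', prepend. Next row=LF[1]=6
  step 15: row=6, L[6]='y', prepend. Next row=LF[6]=13
Reversed output: y977x9y89z79x8$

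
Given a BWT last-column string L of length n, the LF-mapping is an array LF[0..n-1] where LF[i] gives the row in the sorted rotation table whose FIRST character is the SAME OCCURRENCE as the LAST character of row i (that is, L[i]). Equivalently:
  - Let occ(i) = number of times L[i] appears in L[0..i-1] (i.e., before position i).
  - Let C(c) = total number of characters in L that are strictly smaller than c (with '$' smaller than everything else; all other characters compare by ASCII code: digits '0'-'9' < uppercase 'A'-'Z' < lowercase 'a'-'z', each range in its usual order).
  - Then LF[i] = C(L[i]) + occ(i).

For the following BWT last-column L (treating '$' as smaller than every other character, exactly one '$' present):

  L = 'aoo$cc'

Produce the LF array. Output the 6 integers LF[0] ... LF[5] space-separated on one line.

Char counts: '$':1, 'a':1, 'c':2, 'o':2
C (first-col start): C('$')=0, C('a')=1, C('c')=2, C('o')=4
L[0]='a': occ=0, LF[0]=C('a')+0=1+0=1
L[1]='o': occ=0, LF[1]=C('o')+0=4+0=4
L[2]='o': occ=1, LF[2]=C('o')+1=4+1=5
L[3]='$': occ=0, LF[3]=C('$')+0=0+0=0
L[4]='c': occ=0, LF[4]=C('c')+0=2+0=2
L[5]='c': occ=1, LF[5]=C('c')+1=2+1=3

Answer: 1 4 5 0 2 3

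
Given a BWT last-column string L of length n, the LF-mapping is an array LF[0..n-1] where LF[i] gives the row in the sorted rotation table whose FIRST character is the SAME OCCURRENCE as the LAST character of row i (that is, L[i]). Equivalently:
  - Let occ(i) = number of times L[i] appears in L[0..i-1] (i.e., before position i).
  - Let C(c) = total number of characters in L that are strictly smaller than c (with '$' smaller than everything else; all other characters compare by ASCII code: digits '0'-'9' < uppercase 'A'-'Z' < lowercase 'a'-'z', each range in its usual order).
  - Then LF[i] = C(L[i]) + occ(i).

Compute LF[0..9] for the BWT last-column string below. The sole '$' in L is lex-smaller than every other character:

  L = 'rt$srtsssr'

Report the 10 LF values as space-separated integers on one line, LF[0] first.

Char counts: '$':1, 'r':3, 's':4, 't':2
C (first-col start): C('$')=0, C('r')=1, C('s')=4, C('t')=8
L[0]='r': occ=0, LF[0]=C('r')+0=1+0=1
L[1]='t': occ=0, LF[1]=C('t')+0=8+0=8
L[2]='$': occ=0, LF[2]=C('$')+0=0+0=0
L[3]='s': occ=0, LF[3]=C('s')+0=4+0=4
L[4]='r': occ=1, LF[4]=C('r')+1=1+1=2
L[5]='t': occ=1, LF[5]=C('t')+1=8+1=9
L[6]='s': occ=1, LF[6]=C('s')+1=4+1=5
L[7]='s': occ=2, LF[7]=C('s')+2=4+2=6
L[8]='s': occ=3, LF[8]=C('s')+3=4+3=7
L[9]='r': occ=2, LF[9]=C('r')+2=1+2=3

Answer: 1 8 0 4 2 9 5 6 7 3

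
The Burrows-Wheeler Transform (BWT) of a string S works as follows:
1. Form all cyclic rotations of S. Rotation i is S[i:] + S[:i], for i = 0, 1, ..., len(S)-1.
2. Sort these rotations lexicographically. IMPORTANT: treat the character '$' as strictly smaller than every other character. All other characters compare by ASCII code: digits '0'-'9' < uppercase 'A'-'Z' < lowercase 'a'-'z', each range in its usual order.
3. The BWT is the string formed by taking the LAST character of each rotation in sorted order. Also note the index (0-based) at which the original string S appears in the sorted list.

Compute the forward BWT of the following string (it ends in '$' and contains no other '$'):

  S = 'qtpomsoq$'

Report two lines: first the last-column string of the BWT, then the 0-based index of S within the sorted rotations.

All 9 rotations (rotation i = S[i:]+S[:i]):
  rot[0] = qtpomsoq$
  rot[1] = tpomsoq$q
  rot[2] = pomsoq$qt
  rot[3] = omsoq$qtp
  rot[4] = msoq$qtpo
  rot[5] = soq$qtpom
  rot[6] = oq$qtpoms
  rot[7] = q$qtpomso
  rot[8] = $qtpomsoq
Sorted (with $ < everything):
  sorted[0] = $qtpomsoq  (last char: 'q')
  sorted[1] = msoq$qtpo  (last char: 'o')
  sorted[2] = omsoq$qtp  (last char: 'p')
  sorted[3] = oq$qtpoms  (last char: 's')
  sorted[4] = pomsoq$qt  (last char: 't')
  sorted[5] = q$qtpomso  (last char: 'o')
  sorted[6] = qtpomsoq$  (last char: '$')
  sorted[7] = soq$qtpom  (last char: 'm')
  sorted[8] = tpomsoq$q  (last char: 'q')
Last column: qopsto$mq
Original string S is at sorted index 6

Answer: qopsto$mq
6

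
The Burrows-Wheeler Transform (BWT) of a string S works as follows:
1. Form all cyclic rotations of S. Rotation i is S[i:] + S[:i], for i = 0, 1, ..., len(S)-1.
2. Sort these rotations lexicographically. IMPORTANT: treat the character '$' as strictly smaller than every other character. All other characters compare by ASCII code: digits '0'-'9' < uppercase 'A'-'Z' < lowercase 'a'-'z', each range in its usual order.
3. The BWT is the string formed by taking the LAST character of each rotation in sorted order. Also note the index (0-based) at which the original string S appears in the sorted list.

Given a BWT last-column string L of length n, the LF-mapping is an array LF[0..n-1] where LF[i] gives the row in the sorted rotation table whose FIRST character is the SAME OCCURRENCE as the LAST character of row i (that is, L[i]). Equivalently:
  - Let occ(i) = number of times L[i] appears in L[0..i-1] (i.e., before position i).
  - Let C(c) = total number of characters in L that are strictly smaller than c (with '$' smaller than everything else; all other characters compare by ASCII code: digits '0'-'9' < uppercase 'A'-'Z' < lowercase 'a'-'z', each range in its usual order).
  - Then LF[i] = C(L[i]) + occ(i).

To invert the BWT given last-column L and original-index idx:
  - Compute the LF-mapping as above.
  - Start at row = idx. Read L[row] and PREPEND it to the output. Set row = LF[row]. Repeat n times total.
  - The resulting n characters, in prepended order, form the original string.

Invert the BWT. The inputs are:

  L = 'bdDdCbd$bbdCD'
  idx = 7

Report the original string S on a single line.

LF mapping: 5 9 3 10 1 6 11 0 7 8 12 2 4
Walk LF starting at row 7, prepending L[row]:
  step 1: row=7, L[7]='$', prepend. Next row=LF[7]=0
  step 2: row=0, L[0]='b', prepend. Next row=LF[0]=5
  step 3: row=5, L[5]='b', prepend. Next row=LF[5]=6
  step 4: row=6, L[6]='d', prepend. Next row=LF[6]=11
  step 5: row=11, L[11]='C', prepend. Next row=LF[11]=2
  step 6: row=2, L[2]='D', prepend. Next row=LF[2]=3
  step 7: row=3, L[3]='d', prepend. Next row=LF[3]=10
  step 8: row=10, L[10]='d', prepend. Next row=LF[10]=12
  step 9: row=12, L[12]='D', prepend. Next row=LF[12]=4
  step 10: row=4, L[4]='C', prepend. Next row=LF[4]=1
  step 11: row=1, L[1]='d', prepend. Next row=LF[1]=9
  step 12: row=9, L[9]='b', prepend. Next row=LF[9]=8
  step 13: row=8, L[8]='b', prepend. Next row=LF[8]=7
Reversed output: bbdCDddDCdbb$

Answer: bbdCDddDCdbb$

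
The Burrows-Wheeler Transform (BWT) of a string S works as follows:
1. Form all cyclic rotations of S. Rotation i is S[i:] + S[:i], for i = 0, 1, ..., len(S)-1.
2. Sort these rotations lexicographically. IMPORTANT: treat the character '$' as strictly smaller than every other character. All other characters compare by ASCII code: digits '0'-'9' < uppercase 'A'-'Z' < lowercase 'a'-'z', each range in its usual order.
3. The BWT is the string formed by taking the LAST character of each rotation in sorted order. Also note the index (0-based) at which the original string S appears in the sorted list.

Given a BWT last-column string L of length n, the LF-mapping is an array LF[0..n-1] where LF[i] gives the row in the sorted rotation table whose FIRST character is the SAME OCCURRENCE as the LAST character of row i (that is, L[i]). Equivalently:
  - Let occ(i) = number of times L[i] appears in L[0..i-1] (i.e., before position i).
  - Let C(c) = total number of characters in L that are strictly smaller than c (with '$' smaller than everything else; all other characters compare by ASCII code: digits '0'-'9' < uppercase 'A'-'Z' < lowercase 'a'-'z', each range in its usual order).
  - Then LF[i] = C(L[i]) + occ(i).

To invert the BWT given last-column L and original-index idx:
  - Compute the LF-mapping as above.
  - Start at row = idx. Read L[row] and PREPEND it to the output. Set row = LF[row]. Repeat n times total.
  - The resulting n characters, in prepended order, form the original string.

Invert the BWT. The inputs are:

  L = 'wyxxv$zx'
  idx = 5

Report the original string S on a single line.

Answer: xzyvxxw$

Derivation:
LF mapping: 2 6 3 4 1 0 7 5
Walk LF starting at row 5, prepending L[row]:
  step 1: row=5, L[5]='$', prepend. Next row=LF[5]=0
  step 2: row=0, L[0]='w', prepend. Next row=LF[0]=2
  step 3: row=2, L[2]='x', prepend. Next row=LF[2]=3
  step 4: row=3, L[3]='x', prepend. Next row=LF[3]=4
  step 5: row=4, L[4]='v', prepend. Next row=LF[4]=1
  step 6: row=1, L[1]='y', prepend. Next row=LF[1]=6
  step 7: row=6, L[6]='z', prepend. Next row=LF[6]=7
  step 8: row=7, L[7]='x', prepend. Next row=LF[7]=5
Reversed output: xzyvxxw$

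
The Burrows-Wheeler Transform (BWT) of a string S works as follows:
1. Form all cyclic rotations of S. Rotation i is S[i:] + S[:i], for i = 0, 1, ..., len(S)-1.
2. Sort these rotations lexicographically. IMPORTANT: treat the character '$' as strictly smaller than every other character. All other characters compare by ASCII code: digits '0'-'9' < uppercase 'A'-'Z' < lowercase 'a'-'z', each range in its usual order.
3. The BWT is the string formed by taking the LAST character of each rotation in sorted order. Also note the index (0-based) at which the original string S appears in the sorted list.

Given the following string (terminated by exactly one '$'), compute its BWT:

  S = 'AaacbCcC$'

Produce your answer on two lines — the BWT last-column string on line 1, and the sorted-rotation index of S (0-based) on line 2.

All 9 rotations (rotation i = S[i:]+S[:i]):
  rot[0] = AaacbCcC$
  rot[1] = aacbCcC$A
  rot[2] = acbCcC$Aa
  rot[3] = cbCcC$Aaa
  rot[4] = bCcC$Aaac
  rot[5] = CcC$Aaacb
  rot[6] = cC$AaacbC
  rot[7] = C$AaacbCc
  rot[8] = $AaacbCcC
Sorted (with $ < everything):
  sorted[0] = $AaacbCcC  (last char: 'C')
  sorted[1] = AaacbCcC$  (last char: '$')
  sorted[2] = C$AaacbCc  (last char: 'c')
  sorted[3] = CcC$Aaacb  (last char: 'b')
  sorted[4] = aacbCcC$A  (last char: 'A')
  sorted[5] = acbCcC$Aa  (last char: 'a')
  sorted[6] = bCcC$Aaac  (last char: 'c')
  sorted[7] = cC$AaacbC  (last char: 'C')
  sorted[8] = cbCcC$Aaa  (last char: 'a')
Last column: C$cbAacCa
Original string S is at sorted index 1

Answer: C$cbAacCa
1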